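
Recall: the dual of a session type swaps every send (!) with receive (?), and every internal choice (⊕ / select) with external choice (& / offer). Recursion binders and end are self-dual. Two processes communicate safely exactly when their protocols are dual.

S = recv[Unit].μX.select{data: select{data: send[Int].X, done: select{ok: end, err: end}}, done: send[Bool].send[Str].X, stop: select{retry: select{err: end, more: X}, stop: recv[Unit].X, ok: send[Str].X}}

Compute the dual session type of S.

recv[Unit] → send[Unit]
  μX → μX  (binder kept)
    select{data,done,stop} → offer{data,done,stop}  (select→offer)
      • data:
        select{data,done} → offer{data,done}  (select→offer)
          • data:
            send[Int] → recv[Int]
              X ↦ X
          • done:
            select{ok,err} → offer{ok,err}  (select→offer)
              • ok:
                end ↦ end
              • err:
                end ↦ end
      • done:
        send[Bool] → recv[Bool]
          send[Str] → recv[Str]
            X ↦ X
      • stop:
        select{retry,stop,ok} → offer{retry,stop,ok}  (select→offer)
          • retry:
            select{err,more} → offer{err,more}  (select→offer)
              • err:
                end ↦ end
              • more:
                X ↦ X
          • stop:
            recv[Unit] → send[Unit]
              X ↦ X
          • ok:
            send[Str] → recv[Str]
              X ↦ X

send[Unit].μX.offer{data: offer{data: recv[Int].X, done: offer{ok: end, err: end}}, done: recv[Bool].recv[Str].X, stop: offer{retry: offer{err: end, more: X}, stop: send[Unit].X, ok: recv[Str].X}}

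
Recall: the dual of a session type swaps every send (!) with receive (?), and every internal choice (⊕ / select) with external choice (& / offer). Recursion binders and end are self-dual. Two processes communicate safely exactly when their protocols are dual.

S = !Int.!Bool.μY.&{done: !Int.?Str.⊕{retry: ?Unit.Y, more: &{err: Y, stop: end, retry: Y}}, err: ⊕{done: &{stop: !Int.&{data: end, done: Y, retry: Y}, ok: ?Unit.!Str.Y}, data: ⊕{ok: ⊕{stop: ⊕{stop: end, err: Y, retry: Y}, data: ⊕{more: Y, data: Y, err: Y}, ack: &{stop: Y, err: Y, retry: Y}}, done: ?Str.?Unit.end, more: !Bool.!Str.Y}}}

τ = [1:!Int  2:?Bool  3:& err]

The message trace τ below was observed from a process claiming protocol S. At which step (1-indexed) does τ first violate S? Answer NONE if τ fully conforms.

2

[1] !Int  match  state: !Bool.μY.…
[2] got ?Bool, protocol expects !Bool  ✗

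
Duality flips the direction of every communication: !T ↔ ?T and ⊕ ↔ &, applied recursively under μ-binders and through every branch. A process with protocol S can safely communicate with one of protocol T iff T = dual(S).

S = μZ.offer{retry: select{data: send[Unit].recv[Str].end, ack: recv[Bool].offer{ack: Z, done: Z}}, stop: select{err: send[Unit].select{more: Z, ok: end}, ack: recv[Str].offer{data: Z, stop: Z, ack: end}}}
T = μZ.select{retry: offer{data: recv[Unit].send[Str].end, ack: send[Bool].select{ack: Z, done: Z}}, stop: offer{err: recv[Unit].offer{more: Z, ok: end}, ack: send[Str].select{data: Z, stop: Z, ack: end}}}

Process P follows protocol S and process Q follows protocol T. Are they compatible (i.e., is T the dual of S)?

YES

μZ | μZ  match (binder kept)
  offer{retry,stop} | select{retry,stop}  match same labels
    • retry:
      select{data,ack} | offer{data,ack}  match same labels
        • data:
          send[Unit] | recv[Unit]  match
            recv[Str] | send[Str]  match
              end | end  match
        • ack:
          recv[Bool] | send[Bool]  match
            offer{ack,done} | select{ack,done}  match same labels
              • ack:
                Z | Z  match
              • done:
                Z | Z  match
    • stop:
      select{err,ack} | offer{err,ack}  match same labels
        • err:
          send[Unit] | recv[Unit]  match
            select{more,ok} | offer{more,ok}  match same labels
              • more:
                Z | Z  match
              • ok:
                end | end  match
        • ack:
          recv[Str] | send[Str]  match
            offer{data,stop,ack} | select{data,stop,ack}  match same labels
              • data:
                Z | Z  match
              • stop:
                Z | Z  match
              • ack:
                end | end  match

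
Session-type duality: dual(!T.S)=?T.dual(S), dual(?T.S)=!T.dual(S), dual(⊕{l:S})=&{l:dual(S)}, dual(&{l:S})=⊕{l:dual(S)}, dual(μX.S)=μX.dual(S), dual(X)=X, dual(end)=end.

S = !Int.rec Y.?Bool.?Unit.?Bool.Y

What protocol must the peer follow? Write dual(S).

?Int.rec Y.!Bool.!Unit.!Bool.Y

!Int = ?Int
  rec Y = rec Y  (μ self-dual)
    ?Bool = !Bool
      ?Unit = !Unit
        ?Bool = !Bool
          Y ↦ Y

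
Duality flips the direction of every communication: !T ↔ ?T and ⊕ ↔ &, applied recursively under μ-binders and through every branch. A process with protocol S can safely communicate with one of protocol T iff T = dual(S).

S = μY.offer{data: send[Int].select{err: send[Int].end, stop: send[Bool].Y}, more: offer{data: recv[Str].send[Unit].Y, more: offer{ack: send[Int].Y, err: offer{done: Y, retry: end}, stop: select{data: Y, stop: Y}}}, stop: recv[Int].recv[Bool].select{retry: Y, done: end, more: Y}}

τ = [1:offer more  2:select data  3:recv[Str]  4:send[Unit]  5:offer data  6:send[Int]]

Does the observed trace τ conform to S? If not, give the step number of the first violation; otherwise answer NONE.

2

[1] offer more  ✓  cont: offer{data: recv[Str].send[Unit].μY.…, more: offer{ack: send[Int].μY.…, err: offer{done: μY.…, retry: end}, stop: select{data: μY.…, stop: μY.…}}}
[2] got select data, protocol expects offer data or offer more  ✗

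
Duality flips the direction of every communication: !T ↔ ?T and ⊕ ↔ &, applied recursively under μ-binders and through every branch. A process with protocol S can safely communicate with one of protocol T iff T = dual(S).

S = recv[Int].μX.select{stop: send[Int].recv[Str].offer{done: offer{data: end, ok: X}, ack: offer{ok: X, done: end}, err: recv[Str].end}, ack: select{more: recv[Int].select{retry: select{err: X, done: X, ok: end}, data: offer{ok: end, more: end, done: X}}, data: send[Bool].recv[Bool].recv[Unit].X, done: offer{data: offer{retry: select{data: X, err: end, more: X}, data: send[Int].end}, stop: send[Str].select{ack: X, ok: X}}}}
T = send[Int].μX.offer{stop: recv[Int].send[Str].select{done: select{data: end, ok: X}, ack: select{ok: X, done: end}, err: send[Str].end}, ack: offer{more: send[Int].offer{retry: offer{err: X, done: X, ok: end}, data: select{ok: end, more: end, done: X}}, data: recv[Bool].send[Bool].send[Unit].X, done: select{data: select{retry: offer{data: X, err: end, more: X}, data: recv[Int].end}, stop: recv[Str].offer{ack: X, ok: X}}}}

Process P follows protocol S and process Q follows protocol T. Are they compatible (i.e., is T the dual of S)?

YES

recv[Int] ‖ send[Int]  ok
  μX ‖ μX  ok (binder kept)
    select{stop,ack} ‖ offer{stop,ack}  ok label sets agree
      [stop]
        send[Int] ‖ recv[Int]  ok
          recv[Str] ‖ send[Str]  ok
            offer{done,ack,err} ‖ select{done,ack,err}  ok label sets agree
              [done]
                offer{data,ok} ‖ select{data,ok}  ok label sets agree
                  [data]
                    end ‖ end  ok
                  [ok]
                    X ‖ X  ok
              [ack]
                offer{ok,done} ‖ select{ok,done}  ok label sets agree
                  [ok]
                    X ‖ X  ok
                  [done]
                    end ‖ end  ok
              [err]
                recv[Str] ‖ send[Str]  ok
                  end ‖ end  ok
      [ack]
        select{more,data,done} ‖ offer{more,data,done}  ok label sets agree
          [more]
            recv[Int] ‖ send[Int]  ok
              select{retry,data} ‖ offer{retry,data}  ok label sets agree
                [retry]
                  select{err,done,ok} ‖ offer{err,done,ok}  ok label sets agree
                    [err]
                      X ‖ X  ok
                    [done]
                      X ‖ X  ok
                    [ok]
                      end ‖ end  ok
                [data]
                  offer{ok,more,done} ‖ select{ok,more,done}  ok label sets agree
                    [ok]
                      end ‖ end  ok
                    [more]
                      end ‖ end  ok
                    [done]
                      X ‖ X  ok
          [data]
            send[Bool] ‖ recv[Bool]  ok
              recv[Bool] ‖ send[Bool]  ok
                recv[Unit] ‖ send[Unit]  ok
                  X ‖ X  ok
          [done]
            offer{data,stop} ‖ select{data,stop}  ok label sets agree
              [data]
                offer{retry,data} ‖ select{retry,data}  ok label sets agree
                  [retry]
                    select{data,err,more} ‖ offer{data,err,more}  ok label sets agree
                      [data]
                        X ‖ X  ok
                      [err]
                        end ‖ end  ok
                      [more]
                        X ‖ X  ok
                  [data]
                    send[Int] ‖ recv[Int]  ok
                      end ‖ end  ok
              [stop]
                send[Str] ‖ recv[Str]  ok
                  select{ack,ok} ‖ offer{ack,ok}  ok label sets agree
                    [ack]
                      X ‖ X  ok
                    [ok]
                      X ‖ X  ok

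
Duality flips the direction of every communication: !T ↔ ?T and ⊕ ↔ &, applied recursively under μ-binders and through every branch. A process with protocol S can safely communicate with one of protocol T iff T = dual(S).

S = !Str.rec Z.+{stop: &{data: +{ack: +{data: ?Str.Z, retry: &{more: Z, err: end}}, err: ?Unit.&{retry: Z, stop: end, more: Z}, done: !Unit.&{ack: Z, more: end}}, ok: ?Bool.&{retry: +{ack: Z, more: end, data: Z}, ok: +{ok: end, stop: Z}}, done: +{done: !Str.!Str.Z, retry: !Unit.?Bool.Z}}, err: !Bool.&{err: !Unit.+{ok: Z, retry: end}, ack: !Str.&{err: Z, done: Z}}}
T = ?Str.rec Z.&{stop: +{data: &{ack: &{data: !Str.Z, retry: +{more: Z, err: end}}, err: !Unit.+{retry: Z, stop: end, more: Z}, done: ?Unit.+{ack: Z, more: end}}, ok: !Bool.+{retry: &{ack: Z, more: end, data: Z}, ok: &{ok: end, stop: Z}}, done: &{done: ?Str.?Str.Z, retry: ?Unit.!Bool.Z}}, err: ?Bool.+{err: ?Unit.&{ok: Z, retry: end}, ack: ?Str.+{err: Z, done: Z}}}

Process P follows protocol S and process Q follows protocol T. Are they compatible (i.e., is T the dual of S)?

!Str ‖ ?Str  match
  rec Z ‖ rec Z  match (rec unchanged)
    +{stop,err} ‖ &{stop,err}  match label sets agree
      • stop:
        &{data,ok,done} ‖ +{data,ok,done}  match label sets agree
          • data:
            +{ack,err,done} ‖ &{ack,err,done}  match label sets agree
              • ack:
                +{data,retry} ‖ &{data,retry}  match label sets agree
                  • data:
                    ?Str ‖ !Str  match
                      Z ‖ Z  match
                  • retry:
                    &{more,err} ‖ +{more,err}  match label sets agree
                      • more:
                        Z ‖ Z  match
                      • err:
                        end ‖ end  match
              • err:
                ?Unit ‖ !Unit  match
                  &{retry,stop,more} ‖ +{retry,stop,more}  match label sets agree
                    • retry:
                      Z ‖ Z  match
                    • stop:
                      end ‖ end  match
                    • more:
                      Z ‖ Z  match
              • done:
                !Unit ‖ ?Unit  match
                  &{ack,more} ‖ +{ack,more}  match label sets agree
                    • ack:
                      Z ‖ Z  match
                    • more:
                      end ‖ end  match
          • ok:
            ?Bool ‖ !Bool  match
              &{retry,ok} ‖ +{retry,ok}  match label sets agree
                • retry:
                  +{ack,more,data} ‖ &{ack,more,data}  match label sets agree
                    • ack:
                      Z ‖ Z  match
                    • more:
                      end ‖ end  match
                    • data:
                      Z ‖ Z  match
                • ok:
                  +{ok,stop} ‖ &{ok,stop}  match label sets agree
                    • ok:
                      end ‖ end  match
                    • stop:
                      Z ‖ Z  match
          • done:
            +{done,retry} ‖ &{done,retry}  match label sets agree
              • done:
                !Str ‖ ?Str  match
                  !Str ‖ ?Str  match
                    Z ‖ Z  match
              • retry:
                !Unit ‖ ?Unit  match
                  ?Bool ‖ !Bool  match
                    Z ‖ Z  match
      • err:
        !Bool ‖ ?Bool  match
          &{err,ack} ‖ +{err,ack}  match label sets agree
            • err:
              !Unit ‖ ?Unit  match
                +{ok,retry} ‖ &{ok,retry}  match label sets agree
                  • ok:
                    Z ‖ Z  match
                  • retry:
                    end ‖ end  match
            • ack:
              !Str ‖ ?Str  match
                &{err,done} ‖ +{err,done}  match label sets agree
                  • err:
                    Z ‖ Z  match
                  • done:
                    Z ‖ Z  match

YES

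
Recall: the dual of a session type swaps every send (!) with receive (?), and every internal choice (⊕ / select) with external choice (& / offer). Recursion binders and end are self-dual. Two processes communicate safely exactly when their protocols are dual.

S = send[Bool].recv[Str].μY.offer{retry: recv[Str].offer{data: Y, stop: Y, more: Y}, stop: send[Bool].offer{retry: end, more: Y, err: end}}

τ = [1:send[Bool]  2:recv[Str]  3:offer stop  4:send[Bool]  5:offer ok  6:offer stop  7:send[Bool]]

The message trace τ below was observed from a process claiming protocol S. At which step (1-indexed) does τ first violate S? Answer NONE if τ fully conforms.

[1] send[Bool]  match  now at recv[Str].μY.…
[2] recv[Str]  match  now at μY.…
[3] offer stop  match  now at send[Bool].offer{retry: end, more: μY.…, err: end}
[4] send[Bool]  match  now at offer{retry: end, more: μY.…, err: end}
[5] got offer ok, protocol expects offer retry or offer more or offer err  ✗

5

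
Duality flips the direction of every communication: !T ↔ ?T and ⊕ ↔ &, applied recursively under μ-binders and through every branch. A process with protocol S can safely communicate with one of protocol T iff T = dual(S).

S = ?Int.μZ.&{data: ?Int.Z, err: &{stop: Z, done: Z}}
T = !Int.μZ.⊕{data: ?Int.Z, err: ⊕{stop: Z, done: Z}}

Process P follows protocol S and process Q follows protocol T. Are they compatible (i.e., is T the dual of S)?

NO

?Int ‖ !Int  match
  μZ ‖ μZ  match (binder kept)
    &{data,err} ‖ ⊕{data,err}  match labels match
      [data]
        ?Int ‖ ?Int  ✗ same direction on both sides — not dual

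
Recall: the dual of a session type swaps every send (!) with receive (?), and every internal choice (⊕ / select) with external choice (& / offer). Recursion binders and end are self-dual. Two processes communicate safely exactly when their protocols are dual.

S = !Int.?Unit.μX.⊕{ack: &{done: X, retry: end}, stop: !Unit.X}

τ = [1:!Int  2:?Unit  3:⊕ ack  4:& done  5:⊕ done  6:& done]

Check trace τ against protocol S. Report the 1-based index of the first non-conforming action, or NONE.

5

[1] !Int  match  now at ?Unit.μX.…
[2] ?Unit  match  now at μX.…
[3] ⊕ ack  match  now at &{done: μX.…, retry: end}
[4] & done  match  now at μX.…
[5] got ⊕ done, protocol expects ⊕ ack or ⊕ stop  ✗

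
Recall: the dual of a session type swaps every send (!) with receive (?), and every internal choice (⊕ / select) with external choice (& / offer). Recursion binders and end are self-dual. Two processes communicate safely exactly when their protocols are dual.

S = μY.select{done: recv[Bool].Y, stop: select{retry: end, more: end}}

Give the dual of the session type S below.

μY → μY  (binder kept)
  select{done,stop} → offer{done,stop}  (⊕→&)
    case done:
      recv[Bool] → send[Bool]
        dual(Y) = Y
    case stop:
      select{retry,more} → offer{retry,more}  (⊕→&)
        case retry:
          dual(end) = end
        case more:
          dual(end) = end

μY.offer{done: send[Bool].Y, stop: offer{retry: end, more: end}}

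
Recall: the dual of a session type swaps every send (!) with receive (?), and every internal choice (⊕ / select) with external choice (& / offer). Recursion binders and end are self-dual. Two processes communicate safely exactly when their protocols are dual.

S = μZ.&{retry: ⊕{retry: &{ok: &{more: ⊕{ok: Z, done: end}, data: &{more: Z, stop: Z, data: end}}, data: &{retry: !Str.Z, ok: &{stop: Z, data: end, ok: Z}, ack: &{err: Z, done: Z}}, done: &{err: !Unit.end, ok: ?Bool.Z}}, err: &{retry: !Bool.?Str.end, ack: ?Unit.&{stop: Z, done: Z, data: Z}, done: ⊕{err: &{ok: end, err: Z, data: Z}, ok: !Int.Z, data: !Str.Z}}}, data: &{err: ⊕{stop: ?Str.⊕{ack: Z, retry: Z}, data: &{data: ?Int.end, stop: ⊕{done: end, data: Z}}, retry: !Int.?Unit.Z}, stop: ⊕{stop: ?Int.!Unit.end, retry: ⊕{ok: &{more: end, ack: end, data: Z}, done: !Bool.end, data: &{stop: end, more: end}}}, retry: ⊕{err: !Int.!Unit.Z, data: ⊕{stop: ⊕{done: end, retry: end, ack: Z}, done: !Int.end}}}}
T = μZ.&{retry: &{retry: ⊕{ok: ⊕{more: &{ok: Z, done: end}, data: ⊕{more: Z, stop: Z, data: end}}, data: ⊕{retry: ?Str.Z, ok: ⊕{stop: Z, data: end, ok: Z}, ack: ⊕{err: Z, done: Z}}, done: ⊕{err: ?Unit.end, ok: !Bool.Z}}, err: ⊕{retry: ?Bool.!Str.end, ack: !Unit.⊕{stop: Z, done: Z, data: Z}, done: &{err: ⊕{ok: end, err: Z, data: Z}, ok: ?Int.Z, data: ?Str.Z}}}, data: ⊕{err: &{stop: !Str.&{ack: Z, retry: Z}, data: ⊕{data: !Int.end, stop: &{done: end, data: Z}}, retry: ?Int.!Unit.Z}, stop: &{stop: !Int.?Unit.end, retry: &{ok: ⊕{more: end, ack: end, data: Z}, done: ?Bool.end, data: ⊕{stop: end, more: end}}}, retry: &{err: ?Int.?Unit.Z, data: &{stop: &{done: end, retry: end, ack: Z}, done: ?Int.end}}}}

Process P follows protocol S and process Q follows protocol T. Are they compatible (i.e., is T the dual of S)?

μZ vs μZ  ok (μ self-dual)
  &{retry,data} vs &{retry,data}  ✗ choice polarity not flipped — not dual

NO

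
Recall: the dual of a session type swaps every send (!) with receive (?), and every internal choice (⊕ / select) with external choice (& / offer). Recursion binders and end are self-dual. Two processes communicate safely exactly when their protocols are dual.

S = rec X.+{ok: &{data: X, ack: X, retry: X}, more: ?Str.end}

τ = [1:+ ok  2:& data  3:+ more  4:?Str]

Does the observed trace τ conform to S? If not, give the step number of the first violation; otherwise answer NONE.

@1 + ok  ✓  residual = &{data: rec X.…, ack: rec X.…, retry: rec X.…}
@2 & data  ✓  residual = rec X.…
@3 + more  ✓  residual = ?Str.end
@4 ?Str  ✓  residual = end
trace exhausted — no violation

NONE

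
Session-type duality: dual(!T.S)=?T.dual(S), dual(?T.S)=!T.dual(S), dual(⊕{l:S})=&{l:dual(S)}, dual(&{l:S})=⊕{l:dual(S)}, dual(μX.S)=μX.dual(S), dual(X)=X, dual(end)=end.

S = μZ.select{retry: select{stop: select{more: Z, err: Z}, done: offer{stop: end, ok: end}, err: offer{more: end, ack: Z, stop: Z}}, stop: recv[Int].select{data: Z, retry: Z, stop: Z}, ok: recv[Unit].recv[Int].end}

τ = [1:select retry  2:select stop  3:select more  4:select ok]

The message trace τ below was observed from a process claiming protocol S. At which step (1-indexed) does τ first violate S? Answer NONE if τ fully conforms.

[1] select retry  ok  residual = select{stop: select{more: μZ.…, err: μZ.…}, done: offer{stop: end, ok: end}, err: offer{more: end, ack: μZ.…, stop: μZ.…}}
[2] select stop  ok  residual = select{more: μZ.…, err: μZ.…}
[3] select more  ok  residual = μZ.…
[4] select ok  ok  residual = recv[Unit].recv[Int].end
τ conforms to S (length 4)

NONE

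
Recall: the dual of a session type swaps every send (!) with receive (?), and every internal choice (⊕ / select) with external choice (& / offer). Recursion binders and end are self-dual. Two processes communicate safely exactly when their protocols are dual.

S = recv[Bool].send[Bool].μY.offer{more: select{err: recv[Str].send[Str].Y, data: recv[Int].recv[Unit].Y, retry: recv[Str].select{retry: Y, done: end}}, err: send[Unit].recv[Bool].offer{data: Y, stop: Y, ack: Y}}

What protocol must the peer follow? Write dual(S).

send[Bool].recv[Bool].μY.select{more: offer{err: send[Str].recv[Str].Y, data: send[Int].send[Unit].Y, retry: send[Str].offer{retry: Y, done: end}}, err: recv[Unit].send[Bool].select{data: Y, stop: Y, ack: Y}}

recv[Bool] → send[Bool]
  send[Bool] → recv[Bool]
    μY → μY  (μ self-dual)
      offer{more,err} → select{more,err}  (offer→select)
        • more:
          select{err,data,retry} → offer{err,data,retry}  (internal→external)
            • err:
              recv[Str] → send[Str]
                send[Str] → recv[Str]
                  Y ↦ Y
            • data:
              recv[Int] → send[Int]
                recv[Unit] → send[Unit]
                  Y ↦ Y
            • retry:
              recv[Str] → send[Str]
                select{retry,done} → offer{retry,done}  (internal→external)
                  • retry:
                    Y ↦ Y
                  • done:
                    end ↦ end
        • err:
          send[Unit] → recv[Unit]
            recv[Bool] → send[Bool]
              offer{data,stop,ack} → select{data,stop,ack}  (offer→select)
                • data:
                  Y ↦ Y
                • stop:
                  Y ↦ Y
                • ack:
                  Y ↦ Y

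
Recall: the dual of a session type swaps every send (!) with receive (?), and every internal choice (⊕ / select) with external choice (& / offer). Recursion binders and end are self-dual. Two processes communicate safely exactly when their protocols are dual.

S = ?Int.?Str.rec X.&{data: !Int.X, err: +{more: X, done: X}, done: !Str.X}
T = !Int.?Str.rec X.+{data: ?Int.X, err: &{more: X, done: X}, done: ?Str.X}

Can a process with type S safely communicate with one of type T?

NO

?Int vs !Int  ✓
  ?Str vs ?Str  ✗ same direction on both sides — not dual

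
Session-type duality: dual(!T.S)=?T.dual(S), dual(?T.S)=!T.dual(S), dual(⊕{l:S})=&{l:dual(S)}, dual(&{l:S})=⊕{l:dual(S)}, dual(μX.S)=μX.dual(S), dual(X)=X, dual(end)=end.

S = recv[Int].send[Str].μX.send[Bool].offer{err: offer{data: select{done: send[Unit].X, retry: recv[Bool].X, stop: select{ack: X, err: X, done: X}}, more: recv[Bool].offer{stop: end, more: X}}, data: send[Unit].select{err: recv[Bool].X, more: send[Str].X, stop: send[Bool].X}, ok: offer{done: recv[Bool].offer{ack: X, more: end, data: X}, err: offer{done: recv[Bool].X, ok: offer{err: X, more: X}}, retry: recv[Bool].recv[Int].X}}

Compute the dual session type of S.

send[Int].recv[Str].μX.recv[Bool].select{err: select{data: offer{done: recv[Unit].X, retry: send[Bool].X, stop: offer{ack: X, err: X, done: X}}, more: send[Bool].select{stop: end, more: X}}, data: recv[Unit].offer{err: send[Bool].X, more: recv[Str].X, stop: recv[Bool].X}, ok: select{done: send[Bool].select{ack: X, more: end, data: X}, err: select{done: send[Bool].X, ok: select{err: X, more: X}}, retry: send[Bool].send[Int].X}}

recv[Int] = send[Int]
  send[Str] = recv[Str]
    μX = μX  (μ self-dual)
      send[Bool] = recv[Bool]
        offer{err,data,ok} = select{err,data,ok}  (&→⊕)
          case err:
            offer{data,more} = select{data,more}  (&→⊕)
              case data:
                select{done,retry,stop} = offer{done,retry,stop}  (⊕→&)
                  case done:
                    send[Unit] = recv[Unit]
                      X self-dual
                  case retry:
                    recv[Bool] = send[Bool]
                      X self-dual
                  case stop:
                    select{ack,err,done} = offer{ack,err,done}  (⊕→&)
                      case ack:
                        X self-dual
                      case err:
                        X self-dual
                      case done:
                        X self-dual
              case more:
                recv[Bool] = send[Bool]
                  offer{stop,more} = select{stop,more}  (&→⊕)
                    case stop:
                      end self-dual
                    case more:
                      X self-dual
          case data:
            send[Unit] = recv[Unit]
              select{err,more,stop} = offer{err,more,stop}  (⊕→&)
                case err:
                  recv[Bool] = send[Bool]
                    X self-dual
                case more:
                  send[Str] = recv[Str]
                    X self-dual
                case stop:
                  send[Bool] = recv[Bool]
                    X self-dual
          case ok:
            offer{done,err,retry} = select{done,err,retry}  (&→⊕)
              case done:
                recv[Bool] = send[Bool]
                  offer{ack,more,data} = select{ack,more,data}  (&→⊕)
                    case ack:
                      X self-dual
                    case more:
                      end self-dual
                    case data:
                      X self-dual
              case err:
                offer{done,ok} = select{done,ok}  (&→⊕)
                  case done:
                    recv[Bool] = send[Bool]
                      X self-dual
                  case ok:
                    offer{err,more} = select{err,more}  (&→⊕)
                      case err:
                        X self-dual
                      case more:
                        X self-dual
              case retry:
                recv[Bool] = send[Bool]
                  recv[Int] = send[Int]
                    X self-dual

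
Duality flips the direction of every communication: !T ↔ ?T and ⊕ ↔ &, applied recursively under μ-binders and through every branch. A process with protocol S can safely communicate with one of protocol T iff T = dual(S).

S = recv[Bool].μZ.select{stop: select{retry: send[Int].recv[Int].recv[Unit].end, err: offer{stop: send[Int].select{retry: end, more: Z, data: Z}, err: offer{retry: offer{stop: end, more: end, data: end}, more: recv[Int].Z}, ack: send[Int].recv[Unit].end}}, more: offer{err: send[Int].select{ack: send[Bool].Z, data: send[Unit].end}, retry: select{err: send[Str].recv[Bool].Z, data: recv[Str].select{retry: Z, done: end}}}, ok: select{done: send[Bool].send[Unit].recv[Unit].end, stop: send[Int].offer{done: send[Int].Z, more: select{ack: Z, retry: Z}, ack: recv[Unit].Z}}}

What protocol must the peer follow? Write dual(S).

send[Bool].μZ.offer{stop: offer{retry: recv[Int].send[Int].send[Unit].end, err: select{stop: recv[Int].offer{retry: end, more: Z, data: Z}, err: select{retry: select{stop: end, more: end, data: end}, more: send[Int].Z}, ack: recv[Int].send[Unit].end}}, more: select{err: recv[Int].offer{ack: recv[Bool].Z, data: recv[Unit].end}, retry: offer{err: recv[Str].send[Bool].Z, data: send[Str].offer{retry: Z, done: end}}}, ok: offer{done: recv[Bool].recv[Unit].send[Unit].end, stop: recv[Int].select{done: recv[Int].Z, more: offer{ack: Z, retry: Z}, ack: send[Unit].Z}}}

recv[Bool] = send[Bool]
  μZ = μZ  (μ self-dual)
    select{stop,more,ok} = offer{stop,more,ok}  (⊕→&)
      case stop:
        select{retry,err} = offer{retry,err}  (⊕→&)
          case retry:
            send[Int] = recv[Int]
              recv[Int] = send[Int]
                recv[Unit] = send[Unit]
                  end self-dual
          case err:
            offer{stop,err,ack} = select{stop,err,ack}  (&→⊕)
              case stop:
                send[Int] = recv[Int]
                  select{retry,more,data} = offer{retry,more,data}  (⊕→&)
                    case retry:
                      end self-dual
                    case more:
                      Z self-dual
                    case data:
                      Z self-dual
              case err:
                offer{retry,more} = select{retry,more}  (&→⊕)
                  case retry:
                    offer{stop,more,data} = select{stop,more,data}  (&→⊕)
                      case stop:
                        end self-dual
                      case more:
                        end self-dual
                      case data:
                        end self-dual
                  case more:
                    recv[Int] = send[Int]
                      Z self-dual
              case ack:
                send[Int] = recv[Int]
                  recv[Unit] = send[Unit]
                    end self-dual
      case more:
        offer{err,retry} = select{err,retry}  (&→⊕)
          case err:
            send[Int] = recv[Int]
              select{ack,data} = offer{ack,data}  (⊕→&)
                case ack:
                  send[Bool] = recv[Bool]
                    Z self-dual
                case data:
                  send[Unit] = recv[Unit]
                    end self-dual
          case retry:
            select{err,data} = offer{err,data}  (⊕→&)
              case err:
                send[Str] = recv[Str]
                  recv[Bool] = send[Bool]
                    Z self-dual
              case data:
                recv[Str] = send[Str]
                  select{retry,done} = offer{retry,done}  (⊕→&)
                    case retry:
                      Z self-dual
                    case done:
                      end self-dual
      case ok:
        select{done,stop} = offer{done,stop}  (⊕→&)
          case done:
            send[Bool] = recv[Bool]
              send[Unit] = recv[Unit]
                recv[Unit] = send[Unit]
                  end self-dual
          case stop:
            send[Int] = recv[Int]
              offer{done,more,ack} = select{done,more,ack}  (&→⊕)
                case done:
                  send[Int] = recv[Int]
                    Z self-dual
                case more:
                  select{ack,retry} = offer{ack,retry}  (⊕→&)
                    case ack:
                      Z self-dual
                    case retry:
                      Z self-dual
                case ack:
                  recv[Unit] = send[Unit]
                    Z self-dual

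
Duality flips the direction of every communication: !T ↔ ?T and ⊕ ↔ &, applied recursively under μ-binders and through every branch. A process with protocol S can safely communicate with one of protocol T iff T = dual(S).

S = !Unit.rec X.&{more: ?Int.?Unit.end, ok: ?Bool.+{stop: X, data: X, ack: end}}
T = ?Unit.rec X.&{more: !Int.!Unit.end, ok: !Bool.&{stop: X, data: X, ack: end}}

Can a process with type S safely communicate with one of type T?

NO

!Unit ‖ ?Unit  ✓
  rec X ‖ rec X  ✓ (binder kept)
    &{more,ok} ‖ &{more,ok}  ✗ choice polarity not flipped — not dual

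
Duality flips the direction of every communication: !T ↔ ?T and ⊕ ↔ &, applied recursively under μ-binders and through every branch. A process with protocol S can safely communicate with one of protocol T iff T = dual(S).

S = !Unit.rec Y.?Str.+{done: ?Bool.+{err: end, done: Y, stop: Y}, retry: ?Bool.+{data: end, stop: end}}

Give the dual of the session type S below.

!Unit = ?Unit
  rec Y = rec Y  (binder kept)
    ?Str = !Str
      +{done,retry} = &{done,retry}  (internal→external)
        [done]
          ?Bool = !Bool
            +{err,done,stop} = &{err,done,stop}  (internal→external)
              [err]
                dual(end) = end
              [done]
                dual(Y) = Y
              [stop]
                dual(Y) = Y
        [retry]
          ?Bool = !Bool
            +{data,stop} = &{data,stop}  (internal→external)
              [data]
                dual(end) = end
              [stop]
                dual(end) = end

?Unit.rec Y.!Str.&{done: !Bool.&{err: end, done: Y, stop: Y}, retry: !Bool.&{data: end, stop: end}}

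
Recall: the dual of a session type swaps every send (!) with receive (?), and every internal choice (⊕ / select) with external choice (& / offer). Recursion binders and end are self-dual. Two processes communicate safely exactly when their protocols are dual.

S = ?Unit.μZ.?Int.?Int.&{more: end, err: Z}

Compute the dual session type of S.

!Unit.μZ.!Int.!Int.⊕{more: end, err: Z}

?Unit ↦ !Unit
  μZ ↦ μZ  (μ self-dual)
    ?Int ↦ !Int
      ?Int ↦ !Int
        &{more,err} ↦ ⊕{more,err}  (offer→select)
          case more:
            dual(end) = end
          case err:
            dual(Z) = Z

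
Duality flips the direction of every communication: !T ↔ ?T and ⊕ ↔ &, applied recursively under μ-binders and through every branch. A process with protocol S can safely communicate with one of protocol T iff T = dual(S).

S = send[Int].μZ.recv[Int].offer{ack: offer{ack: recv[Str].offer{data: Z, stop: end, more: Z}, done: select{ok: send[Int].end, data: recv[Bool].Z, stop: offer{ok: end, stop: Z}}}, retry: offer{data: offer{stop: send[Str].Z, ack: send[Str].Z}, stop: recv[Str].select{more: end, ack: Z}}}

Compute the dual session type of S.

send[Int] → recv[Int]
  μZ → μZ  (μ self-dual)
    recv[Int] → send[Int]
      offer{ack,retry} → select{ack,retry}  (external→internal)
        • ack:
          offer{ack,done} → select{ack,done}  (external→internal)
            • ack:
              recv[Str] → send[Str]
                offer{data,stop,more} → select{data,stop,more}  (external→internal)
                  • data:
                    Z ↦ Z
                  • stop:
                    end ↦ end
                  • more:
                    Z ↦ Z
            • done:
              select{ok,data,stop} → offer{ok,data,stop}  (select→offer)
                • ok:
                  send[Int] → recv[Int]
                    end ↦ end
                • data:
                  recv[Bool] → send[Bool]
                    Z ↦ Z
                • stop:
                  offer{ok,stop} → select{ok,stop}  (external→internal)
                    • ok:
                      end ↦ end
                    • stop:
                      Z ↦ Z
        • retry:
          offer{data,stop} → select{data,stop}  (external→internal)
            • data:
              offer{stop,ack} → select{stop,ack}  (external→internal)
                • stop:
                  send[Str] → recv[Str]
                    Z ↦ Z
                • ack:
                  send[Str] → recv[Str]
                    Z ↦ Z
            • stop:
              recv[Str] → send[Str]
                select{more,ack} → offer{more,ack}  (select→offer)
                  • more:
                    end ↦ end
                  • ack:
                    Z ↦ Z

recv[Int].μZ.send[Int].select{ack: select{ack: send[Str].select{data: Z, stop: end, more: Z}, done: offer{ok: recv[Int].end, data: send[Bool].Z, stop: select{ok: end, stop: Z}}}, retry: select{data: select{stop: recv[Str].Z, ack: recv[Str].Z}, stop: send[Str].offer{more: end, ack: Z}}}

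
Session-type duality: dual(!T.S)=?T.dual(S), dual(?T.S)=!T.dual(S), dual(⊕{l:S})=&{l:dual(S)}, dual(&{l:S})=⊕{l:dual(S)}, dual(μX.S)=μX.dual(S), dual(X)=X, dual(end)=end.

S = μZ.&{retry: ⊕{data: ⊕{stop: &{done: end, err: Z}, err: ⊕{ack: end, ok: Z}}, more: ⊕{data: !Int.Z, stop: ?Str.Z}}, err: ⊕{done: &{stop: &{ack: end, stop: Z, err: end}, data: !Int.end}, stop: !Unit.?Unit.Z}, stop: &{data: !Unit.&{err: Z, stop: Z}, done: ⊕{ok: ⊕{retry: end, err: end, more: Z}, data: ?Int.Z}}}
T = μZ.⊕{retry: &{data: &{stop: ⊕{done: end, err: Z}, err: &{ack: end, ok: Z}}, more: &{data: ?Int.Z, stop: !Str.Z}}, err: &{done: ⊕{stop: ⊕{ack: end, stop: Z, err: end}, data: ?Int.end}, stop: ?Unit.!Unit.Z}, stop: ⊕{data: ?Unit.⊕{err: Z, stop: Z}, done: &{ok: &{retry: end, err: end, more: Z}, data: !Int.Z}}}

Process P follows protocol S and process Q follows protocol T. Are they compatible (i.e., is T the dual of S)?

μZ | μZ  ok (rec unchanged)
  &{retry,err,stop} | ⊕{retry,err,stop}  ok same labels
    • retry:
      ⊕{data,more} | &{data,more}  ok same labels
        • data:
          ⊕{stop,err} | &{stop,err}  ok same labels
            • stop:
              &{done,err} | ⊕{done,err}  ok same labels
                • done:
                  end | end  ok
                • err:
                  Z | Z  ok
            • err:
              ⊕{ack,ok} | &{ack,ok}  ok same labels
                • ack:
                  end | end  ok
                • ok:
                  Z | Z  ok
        • more:
          ⊕{data,stop} | &{data,stop}  ok same labels
            • data:
              !Int | ?Int  ok
                Z | Z  ok
            • stop:
              ?Str | !Str  ok
                Z | Z  ok
    • err:
      ⊕{done,stop} | &{done,stop}  ok same labels
        • done:
          &{stop,data} | ⊕{stop,data}  ok same labels
            • stop:
              &{ack,stop,err} | ⊕{ack,stop,err}  ok same labels
                • ack:
                  end | end  ok
                • stop:
                  Z | Z  ok
                • err:
                  end | end  ok
            • data:
              !Int | ?Int  ok
                end | end  ok
        • stop:
          !Unit | ?Unit  ok
            ?Unit | !Unit  ok
              Z | Z  ok
    • stop:
      &{data,done} | ⊕{data,done}  ok same labels
        • data:
          !Unit | ?Unit  ok
            &{err,stop} | ⊕{err,stop}  ok same labels
              • err:
                Z | Z  ok
              • stop:
                Z | Z  ok
        • done:
          ⊕{ok,data} | &{ok,data}  ok same labels
            • ok:
              ⊕{retry,err,more} | &{retry,err,more}  ok same labels
                • retry:
                  end | end  ok
                • err:
                  end | end  ok
                • more:
                  Z | Z  ok
            • data:
              ?Int | !Int  ok
                Z | Z  ok

YES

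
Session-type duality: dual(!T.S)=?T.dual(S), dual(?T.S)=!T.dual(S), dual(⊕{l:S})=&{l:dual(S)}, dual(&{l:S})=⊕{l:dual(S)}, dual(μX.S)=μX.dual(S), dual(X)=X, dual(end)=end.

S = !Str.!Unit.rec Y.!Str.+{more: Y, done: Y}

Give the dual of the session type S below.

!Str = ?Str
  !Unit = ?Unit
    rec Y = rec Y  (μ self-dual)
      !Str = ?Str
        +{more,done} = &{more,done}  (select→offer)
          case more:
            Y self-dual
          case done:
            Y self-dual

?Str.?Unit.rec Y.?Str.&{more: Y, done: Y}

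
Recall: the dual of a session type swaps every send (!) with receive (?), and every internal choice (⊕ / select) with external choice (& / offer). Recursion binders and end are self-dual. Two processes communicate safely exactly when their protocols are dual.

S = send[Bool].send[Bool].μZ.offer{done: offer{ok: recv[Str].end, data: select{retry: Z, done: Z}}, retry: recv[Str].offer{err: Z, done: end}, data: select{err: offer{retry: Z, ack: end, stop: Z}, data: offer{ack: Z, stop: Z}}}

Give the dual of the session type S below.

send[Bool] = recv[Bool]
  send[Bool] = recv[Bool]
    μZ = μZ  (binder kept)
      offer{done,retry,data} = select{done,retry,data}  (offer→select)
        • done:
          offer{ok,data} = select{ok,data}  (offer→select)
            • ok:
              recv[Str] = send[Str]
                end self-dual
            • data:
              select{retry,done} = offer{retry,done}  (⊕→&)
                • retry:
                  Z self-dual
                • done:
                  Z self-dual
        • retry:
          recv[Str] = send[Str]
            offer{err,done} = select{err,done}  (offer→select)
              • err:
                Z self-dual
              • done:
                end self-dual
        • data:
          select{err,data} = offer{err,data}  (⊕→&)
            • err:
              offer{retry,ack,stop} = select{retry,ack,stop}  (offer→select)
                • retry:
                  Z self-dual
                • ack:
                  end self-dual
                • stop:
                  Z self-dual
            • data:
              offer{ack,stop} = select{ack,stop}  (offer→select)
                • ack:
                  Z self-dual
                • stop:
                  Z self-dual

recv[Bool].recv[Bool].μZ.select{done: select{ok: send[Str].end, data: offer{retry: Z, done: Z}}, retry: send[Str].select{err: Z, done: end}, data: offer{err: select{retry: Z, ack: end, stop: Z}, data: select{ack: Z, stop: Z}}}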